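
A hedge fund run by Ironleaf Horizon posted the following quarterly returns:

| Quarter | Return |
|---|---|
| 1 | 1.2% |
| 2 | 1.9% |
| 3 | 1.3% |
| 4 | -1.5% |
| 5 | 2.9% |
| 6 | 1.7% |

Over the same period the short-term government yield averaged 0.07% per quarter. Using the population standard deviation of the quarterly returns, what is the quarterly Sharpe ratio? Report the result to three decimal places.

0.875

r̄ = (1.2 + 1.9 + 1.3 − 1.5 + 2.9 + 1.7) / 6 = 1.2500%
Population σ = √[Σ(r − r̄)² / 6] = √[10.9150 / 6] = √1.8192 = 1.3488%
Sharpe = (r̄ − rf) / σ = (1.2500 − 0.07) / 1.3488 = 1.1800 / 1.3488 = 0.8749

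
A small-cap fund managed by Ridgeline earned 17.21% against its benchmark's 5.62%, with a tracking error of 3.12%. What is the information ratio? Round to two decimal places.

3.71

IR = (Rp − Rb) / TE = (17.21% − 5.62%) / 3.12% = 11.59% / 3.12% = 3.7147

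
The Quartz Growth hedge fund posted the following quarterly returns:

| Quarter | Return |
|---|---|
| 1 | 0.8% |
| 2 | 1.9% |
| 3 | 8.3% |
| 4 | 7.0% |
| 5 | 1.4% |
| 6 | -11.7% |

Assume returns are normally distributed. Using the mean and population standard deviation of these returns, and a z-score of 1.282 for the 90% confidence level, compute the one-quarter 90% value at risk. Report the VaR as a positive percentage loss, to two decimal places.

μ = (0.8 + 1.9 + 8.3 + 7 + 1.4 − 11.7) / 6 = 7.70 / 6 = 1.2833%
Population σ = √[Σ(r − μ)² / 6] = √[251.1083 / 6] = √41.8514 = 6.4693%
VaR = −(μ − z·σ) = −(1.2833 − 1.282 × 6.4693) = −(-7.0103) = 7.0103%

7.01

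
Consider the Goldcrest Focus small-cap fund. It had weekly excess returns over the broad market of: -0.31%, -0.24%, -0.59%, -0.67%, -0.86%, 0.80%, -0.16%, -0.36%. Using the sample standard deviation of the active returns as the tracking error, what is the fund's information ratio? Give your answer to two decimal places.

μ = (-0.31 − 0.24 − 0.59 − 0.67 − 0.86 + 0.8 − 0.16 − 0.36) / 8 = -2.390 / 8 = -0.2988%
Sample std dev = √[1.7715 / 7] = 0.5031%
IR = μ / tracking error = -0.2988 / 0.5031 = -0.5939

-0.59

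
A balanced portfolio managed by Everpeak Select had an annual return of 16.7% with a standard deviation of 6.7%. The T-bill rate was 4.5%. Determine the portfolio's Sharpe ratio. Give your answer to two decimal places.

Sharpe = (Rp − Rf) / σp = (16.7% − 4.5%) / 6.7% = 12.20% / 6.7% = 1.8209

1.82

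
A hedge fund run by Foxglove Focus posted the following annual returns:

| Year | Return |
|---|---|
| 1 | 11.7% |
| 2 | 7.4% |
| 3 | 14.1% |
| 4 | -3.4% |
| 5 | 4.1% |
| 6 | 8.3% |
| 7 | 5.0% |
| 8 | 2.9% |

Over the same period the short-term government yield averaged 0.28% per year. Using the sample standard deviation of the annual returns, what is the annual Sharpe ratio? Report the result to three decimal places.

r̄ = (11.7 + 7.4 + 14.1 − 3.4 + 4.1 + 8.3 + 5 + 2.9) / 8 = 6.2625%
Σ(r − r̄)² = 207.3788; sample σ = √(207.3788/7) = 5.4429%
Sharpe = (r̄ − rf) / σ = (6.2625 − 0.28) / 5.4429 = 5.9825 / 5.4429 = 1.0991

1.099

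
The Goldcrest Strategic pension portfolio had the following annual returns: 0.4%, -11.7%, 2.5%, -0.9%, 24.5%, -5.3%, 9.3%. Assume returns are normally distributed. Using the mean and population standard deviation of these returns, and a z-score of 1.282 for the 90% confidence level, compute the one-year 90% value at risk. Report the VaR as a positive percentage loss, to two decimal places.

r̄ = (0.4 − 11.7 + 2.5 − 0.9 + 24.5 − 5.3 + 9.3) / 7 = 2.6857%
Σ(r − r̄)² = (0.4 − 2.6857)² + (-11.7 − 2.6857)² + (2.5 − 2.6857)² + … = 808.4486
population σ = √(808.4486 / 7) = √115.4927 = 10.7468%
VaR = −(r̄ − z·σ) = −(2.6857 − 1.282 × 10.7468) = −(-11.0917) = 11.0917%

11.09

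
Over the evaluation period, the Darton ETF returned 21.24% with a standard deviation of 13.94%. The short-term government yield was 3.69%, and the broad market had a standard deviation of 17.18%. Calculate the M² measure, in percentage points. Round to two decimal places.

25.32

Sharpe = (Rp − Rf) / σp = (21.24% − 3.69%) / 13.94% = 1.2590
M² = Rf + Sharpe × σm = 3.69% + 1.2590 × 17.18% = 25.3196%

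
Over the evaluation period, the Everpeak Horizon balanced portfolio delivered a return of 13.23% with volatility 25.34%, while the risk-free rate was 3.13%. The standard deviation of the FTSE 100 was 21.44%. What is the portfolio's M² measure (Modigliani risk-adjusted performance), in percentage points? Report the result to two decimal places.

Sharpe = (Rp − Rf) / σp = (13.23% − 3.13%) / 25.34% = 0.3986
M² = Rf + Sharpe × σm = 3.13% + 0.3986 × 21.44% = 11.6760%

11.68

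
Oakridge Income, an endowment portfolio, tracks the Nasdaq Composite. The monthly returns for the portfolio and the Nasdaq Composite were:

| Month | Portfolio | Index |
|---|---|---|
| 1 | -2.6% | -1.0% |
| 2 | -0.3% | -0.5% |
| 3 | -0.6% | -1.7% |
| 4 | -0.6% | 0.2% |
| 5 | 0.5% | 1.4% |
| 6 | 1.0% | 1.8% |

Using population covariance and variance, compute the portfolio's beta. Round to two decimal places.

r̄p = -0.4333%,  r̄m = 0.0333%
Cov = Σ(rp − r̄p)(rm − r̄m) / 6 = 1.0394
Var(rm) = Σ(rm − r̄m)² / 6 = 1.5622
β = Cov / Var = 1.0394 / 1.5622 = 0.6653

0.67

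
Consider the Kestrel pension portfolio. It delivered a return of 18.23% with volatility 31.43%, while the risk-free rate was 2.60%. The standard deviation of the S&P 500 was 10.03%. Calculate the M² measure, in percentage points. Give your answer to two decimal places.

Sharpe = (Rp − Rf) / σp = (18.23% − 2.60%) / 31.43% = 0.4973
M² = Rf + Sharpe × σm = 2.60% + 0.4973 × 10.03% = 7.5879%

7.59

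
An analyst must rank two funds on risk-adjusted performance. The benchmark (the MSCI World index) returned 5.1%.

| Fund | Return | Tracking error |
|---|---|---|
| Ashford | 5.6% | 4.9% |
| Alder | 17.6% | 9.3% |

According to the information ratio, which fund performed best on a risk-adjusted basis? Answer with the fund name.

Ashford: IR = (5.6% − 5.1%) / 4.9% = 0.102
Alder: IR = (17.6% − 5.1%) / 9.3% = 1.344
Highest: Alder (1.344).

Alder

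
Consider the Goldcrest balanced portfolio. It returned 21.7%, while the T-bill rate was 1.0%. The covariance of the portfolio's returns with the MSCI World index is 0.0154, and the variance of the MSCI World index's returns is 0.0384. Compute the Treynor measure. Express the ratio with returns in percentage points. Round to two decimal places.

β = Cov / Var = 0.0154 / 0.0384 = 0.4010
Treynor = (Rp − Rf) / β = (21.7% − 1.0%) / 0.4010 = 20.70 / 0.4010 = 51.6209

51.62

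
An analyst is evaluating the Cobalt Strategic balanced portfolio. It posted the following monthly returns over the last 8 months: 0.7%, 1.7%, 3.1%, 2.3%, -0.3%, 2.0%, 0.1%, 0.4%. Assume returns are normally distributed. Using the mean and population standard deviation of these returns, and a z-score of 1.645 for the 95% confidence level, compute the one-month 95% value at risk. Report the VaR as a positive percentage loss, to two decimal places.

r̄ = (0.7 + 1.7 + 3.1 + 2.3 − 0.3 + 2 + 0.1 + 0.4) / 8 = 1.2500%
Σ(r − r̄)² = (0.7 − 1.2500)² + (1.7 − 1.2500)² + (3.1 − 1.2500)² + … = 10.0400
σ = √[10.0400 / 8] = 1.1203%
VaR = −(r̄ − z·σ) = −(1.2500 − 1.645 × 1.1203) = −(-0.5929) = 0.5929%

0.59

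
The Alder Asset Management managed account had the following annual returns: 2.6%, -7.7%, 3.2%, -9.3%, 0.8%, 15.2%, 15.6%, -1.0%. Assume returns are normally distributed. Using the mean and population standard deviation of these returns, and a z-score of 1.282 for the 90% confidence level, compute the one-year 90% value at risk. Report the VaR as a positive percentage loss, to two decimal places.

Mean return r̄ = 19.40 / 8 = 2.4250%
Population σ = √[Σ(r − r̄)² / 8] = √[591.7750 / 8] = √73.9719 = 8.6007%
VaR = −(r̄ − z·σ) = −(2.4250 − 1.282 × 8.6007) = −(-8.6011) = 8.6011%

8.60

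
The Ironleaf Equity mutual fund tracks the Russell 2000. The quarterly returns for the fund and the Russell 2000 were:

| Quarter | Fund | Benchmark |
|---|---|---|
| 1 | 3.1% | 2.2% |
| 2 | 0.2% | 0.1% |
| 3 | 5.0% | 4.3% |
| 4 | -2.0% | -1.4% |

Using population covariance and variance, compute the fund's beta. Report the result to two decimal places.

1.24

r̄p = 1.5750%,  r̄m = 1.3000%
Cov = Σ(rp − r̄p)(rm − r̄m) / 4 = 5.7375
Var(rm) = Σ(rm − r̄m)² / 4 = 4.6350
β = Cov / Var = 5.7375 / 4.6350 = 1.2379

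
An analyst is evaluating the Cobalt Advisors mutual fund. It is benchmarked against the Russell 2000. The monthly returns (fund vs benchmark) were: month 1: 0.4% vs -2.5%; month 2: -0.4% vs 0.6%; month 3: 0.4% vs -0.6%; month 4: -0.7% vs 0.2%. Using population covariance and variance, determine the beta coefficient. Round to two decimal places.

r̄p = -0.0750%,  r̄m = -0.5750%
Cov = Σ(rp − r̄p)(rm − r̄m) / 4 = -0.4481
Var(rm) = Σ(rm − r̄m)² / 4 = 1.4219
β = Cov / Var = -0.4481 / 1.4219 = -0.3151

-0.32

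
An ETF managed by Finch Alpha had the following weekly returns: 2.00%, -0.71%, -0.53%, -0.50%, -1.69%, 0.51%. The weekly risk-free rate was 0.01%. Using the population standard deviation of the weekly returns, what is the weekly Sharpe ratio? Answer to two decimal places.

-0.14

r̄ = (2 − 0.71 − 0.53 − 0.5 − 1.69 + 0.51) / 6 = -0.920 / 6 = -0.1533%
Σ(r − r̄)² = (2 − (-0.1533))² + (-0.71 − (-0.1533))² + (-0.53 − (-0.1533))² + … = 8.0101
σ = √[8.0101 / 6] = 1.1554%
Sharpe = (r̄ − rf) / σ = (-0.1533 − 0.01) / 1.1554 = -0.1633 / 1.1554 = -0.1413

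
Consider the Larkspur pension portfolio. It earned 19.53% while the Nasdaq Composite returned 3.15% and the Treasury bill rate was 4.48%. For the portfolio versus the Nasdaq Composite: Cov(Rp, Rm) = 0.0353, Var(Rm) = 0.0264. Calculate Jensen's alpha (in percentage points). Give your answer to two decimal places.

16.83

β = Cov / Var = 0.0353 / 0.0264 = 1.3371
E[R] = Rf + β(Rm − Rf) = 4.48% + 1.3371 × (3.15% − 4.48%) = 2.7017%
α = Rp − E[R] = 19.53% − 2.7017% = 16.8283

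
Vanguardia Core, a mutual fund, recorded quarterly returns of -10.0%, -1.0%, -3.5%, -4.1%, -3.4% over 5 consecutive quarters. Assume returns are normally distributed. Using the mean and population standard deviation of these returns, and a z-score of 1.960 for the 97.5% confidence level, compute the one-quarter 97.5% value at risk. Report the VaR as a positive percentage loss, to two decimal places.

Mean return μ = -22.00 / 5 = -4.4000%
Population std dev = √[44.8200 / 5] = 2.9940%
VaR = −(μ − z·σ) = −(-4.4000 − 1.960 × 2.9940) = −(-10.2682) = 10.2682%

10.27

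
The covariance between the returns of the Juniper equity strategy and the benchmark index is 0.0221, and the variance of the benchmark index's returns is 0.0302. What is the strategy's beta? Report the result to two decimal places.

β = Cov(Rp, Rm) / Var(Rm) = 0.0221 / 0.0302 = 0.7318

0.73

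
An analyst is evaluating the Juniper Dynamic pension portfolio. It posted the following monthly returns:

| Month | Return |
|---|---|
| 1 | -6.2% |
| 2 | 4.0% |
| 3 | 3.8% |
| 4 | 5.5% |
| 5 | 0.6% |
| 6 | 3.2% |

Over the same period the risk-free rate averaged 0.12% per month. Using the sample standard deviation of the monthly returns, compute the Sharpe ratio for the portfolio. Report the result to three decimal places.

0.400

Mean return r̄ = 10.90 / 6 = 1.8167%
Σ(r − r̄)² = (-6.2 − 1.8167)² + (4 − 1.8167)² + … = 89.9283
σ = √[89.9283 / 5] = 4.2410%
Sharpe = (r̄ − rf) / σ = (1.8167 − 0.12) / 4.2410 = 1.6967 / 4.2410 = 0.4001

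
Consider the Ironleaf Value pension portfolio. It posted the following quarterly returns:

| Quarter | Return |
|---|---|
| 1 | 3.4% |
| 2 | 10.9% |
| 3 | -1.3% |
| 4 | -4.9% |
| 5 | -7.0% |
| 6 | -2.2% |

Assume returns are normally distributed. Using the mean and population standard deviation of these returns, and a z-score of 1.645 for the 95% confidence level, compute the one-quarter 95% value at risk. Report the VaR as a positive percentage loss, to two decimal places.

9.91

Mean return r̄ = -1.10 / 6 = -0.1833%
Σ(r − r̄)² = (3.4 − (-0.1833))² + (10.9 − (-0.1833))² + (-1.3 − (-0.1833))² + … = 209.7083
σ = √[209.7083 / 6] = 5.9120%
VaR = −(r̄ − z·σ) = −(-0.1833 − 1.645 × 5.9120) = −(-9.9085) = 9.9085%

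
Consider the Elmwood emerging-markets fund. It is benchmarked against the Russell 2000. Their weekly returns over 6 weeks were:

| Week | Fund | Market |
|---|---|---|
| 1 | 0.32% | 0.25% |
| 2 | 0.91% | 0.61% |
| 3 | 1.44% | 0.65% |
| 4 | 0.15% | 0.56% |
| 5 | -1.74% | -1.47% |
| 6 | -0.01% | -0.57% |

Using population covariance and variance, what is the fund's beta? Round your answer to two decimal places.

r̄p = 0.1783%,  r̄m = 0.0050%
Cov = Σ(rp − r̄p)(rm − r̄m) / 6 = 0.7022
Var(rm) = Σ(rm − r̄m)² / 6 = 0.6094
β = Cov / Var = 0.7022 / 0.6094 = 1.1523

1.15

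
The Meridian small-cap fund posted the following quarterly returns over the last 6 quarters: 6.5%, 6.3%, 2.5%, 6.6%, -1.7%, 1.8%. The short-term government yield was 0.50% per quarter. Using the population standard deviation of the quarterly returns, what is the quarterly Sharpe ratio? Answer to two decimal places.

r̄ = (6.5 + 6.3 + 2.5 + 6.6 − 1.7 + 1.8) / 6 = 22.00 / 6 = 3.6667%
Σ(r − r̄)² = 57.2133; population σ = √(57.2133/6) = 3.0880%
Sharpe = (r̄ − rf) / σ = (3.6667 − 0.5) / 3.0880 = 3.1667 / 3.0880 = 1.0255

1.03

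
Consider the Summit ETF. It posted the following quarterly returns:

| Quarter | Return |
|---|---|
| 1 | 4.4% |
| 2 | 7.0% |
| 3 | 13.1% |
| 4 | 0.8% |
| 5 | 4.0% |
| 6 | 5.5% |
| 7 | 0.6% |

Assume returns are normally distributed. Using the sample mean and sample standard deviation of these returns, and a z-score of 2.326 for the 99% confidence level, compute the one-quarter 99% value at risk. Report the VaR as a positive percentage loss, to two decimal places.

r̄ = (4.4 + 7 + 13.1 + 0.8 + 4 + 5.5 + 0.6) / 7 = 5.0571%
Σ(r − r̄)² = 108.1971; sample σ = √(108.1971/6) = 4.2465%
VaR = −(r̄ − z·σ) = −(5.0571 − 2.326 × 4.2465) = −(-4.8203) = 4.8203%

4.82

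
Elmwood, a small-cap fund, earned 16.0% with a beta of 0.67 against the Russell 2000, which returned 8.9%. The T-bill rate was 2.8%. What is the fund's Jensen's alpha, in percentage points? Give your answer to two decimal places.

9.11

CAPM expected return = Rf + β(Rm − Rf) = 2.8% + 0.67 × (8.9% − 2.8%) = 2.8 + 0.67 × 6.10 = 6.8870%
Jensen's α = Rp − E[R] = 16.0% − 6.8870% = 9.1130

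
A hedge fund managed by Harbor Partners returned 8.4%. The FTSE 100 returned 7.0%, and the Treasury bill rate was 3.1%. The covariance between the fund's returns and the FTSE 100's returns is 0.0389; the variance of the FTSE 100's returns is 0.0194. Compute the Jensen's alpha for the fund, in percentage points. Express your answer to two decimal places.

β = Cov / Var = 0.0389 / 0.0194 = 2.0052
E[R] = Rf + β(Rm − Rf) = 3.1% + 2.0052 × (7.0% − 3.1%) = 10.9203%
α = Rp − E[R] = 8.4% − 10.9203% = -2.5203

-2.52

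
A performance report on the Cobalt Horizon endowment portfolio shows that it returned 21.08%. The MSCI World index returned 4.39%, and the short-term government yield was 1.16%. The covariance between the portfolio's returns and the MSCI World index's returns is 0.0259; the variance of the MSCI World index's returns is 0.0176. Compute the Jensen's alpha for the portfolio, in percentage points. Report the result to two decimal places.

15.17

β = Cov / Var = 0.0259 / 0.0176 = 1.4716
E[R] = Rf + β(Rm − Rf) = 1.16% + 1.4716 × (4.39% − 1.16%) = 5.9133%
α = Rp − E[R] = 21.08% − 5.9133% = 15.1667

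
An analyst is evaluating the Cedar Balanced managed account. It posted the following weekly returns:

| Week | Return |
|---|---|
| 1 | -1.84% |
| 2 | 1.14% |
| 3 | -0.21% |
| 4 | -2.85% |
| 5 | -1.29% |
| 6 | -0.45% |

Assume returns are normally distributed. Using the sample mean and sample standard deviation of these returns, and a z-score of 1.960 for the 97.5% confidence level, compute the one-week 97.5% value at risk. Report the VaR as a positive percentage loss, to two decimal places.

r̄ = (-1.84 + 1.14 − 0.21 − 2.85 − 1.29 − 0.45) / 6 = -5.500 / 6 = -0.9167%
Σ(r − r̄)² = 9.6767; sample σ = √(9.6767/5) = 1.3912%
VaR = −(r̄ − z·σ) = −(-0.9167 − 1.960 × 1.3912) = −(-3.6435) = 3.6435%

3.64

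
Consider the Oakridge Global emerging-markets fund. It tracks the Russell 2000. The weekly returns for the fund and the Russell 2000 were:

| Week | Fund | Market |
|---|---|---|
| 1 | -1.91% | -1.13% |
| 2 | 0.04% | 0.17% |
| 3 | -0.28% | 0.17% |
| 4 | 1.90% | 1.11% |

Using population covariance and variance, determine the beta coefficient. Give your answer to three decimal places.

r̄p = -0.0625%,  r̄m = 0.0800%
Cov = Σ(rp − r̄p)(rm − r̄m) / 4 = 1.0616
Var(rm) = Σ(rm − r̄m)² / 4 = 0.6353
β = Cov / Var = 1.0616 / 0.6353 = 1.6710

1.671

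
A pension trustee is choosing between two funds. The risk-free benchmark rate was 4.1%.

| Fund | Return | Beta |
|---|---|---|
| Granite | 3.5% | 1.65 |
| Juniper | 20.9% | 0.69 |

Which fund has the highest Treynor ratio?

Granite: Treynor = (3.5% − 4.1%) / 1.65 = -0.364
Juniper: Treynor = (20.9% − 4.1%) / 0.69 = 24.348
Highest: Juniper (24.348).

Juniper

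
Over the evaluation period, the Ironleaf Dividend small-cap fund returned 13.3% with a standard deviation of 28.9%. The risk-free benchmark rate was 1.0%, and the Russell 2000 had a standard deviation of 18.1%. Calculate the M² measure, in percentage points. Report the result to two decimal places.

8.70

Sharpe = (Rp − Rf) / σp = (13.3% − 1.0%) / 28.9% = 0.4256
M² = Rf + Sharpe × σm = 1.0% + 0.4256 × 18.1% = 8.7034%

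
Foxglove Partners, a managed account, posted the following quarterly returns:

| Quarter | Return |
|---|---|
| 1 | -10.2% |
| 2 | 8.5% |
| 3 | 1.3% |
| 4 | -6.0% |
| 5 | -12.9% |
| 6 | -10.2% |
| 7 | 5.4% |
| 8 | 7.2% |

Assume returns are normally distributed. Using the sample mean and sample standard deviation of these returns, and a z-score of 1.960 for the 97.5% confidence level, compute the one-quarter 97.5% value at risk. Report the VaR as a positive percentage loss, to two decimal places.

μ = (-10.2 + 8.5 + 1.3 − 6 − 12.9 − 10.2 + 5.4 + 7.2) / 8 = -2.1125%
Σ(r − μ)² = (-10.2 − (-2.1125))² + (8.5 − (-2.1125))² + … = 529.7288
σ = √[529.7288 / 7] = 8.6992%
VaR = −(μ − z·σ) = −(-2.1125 − 1.960 × 8.6992) = −(-19.1629) = 19.1629%

19.16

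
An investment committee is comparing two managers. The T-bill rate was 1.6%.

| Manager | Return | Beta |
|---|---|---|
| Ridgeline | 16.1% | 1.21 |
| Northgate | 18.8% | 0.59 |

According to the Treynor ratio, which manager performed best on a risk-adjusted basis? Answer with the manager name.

Northgate

Ridgeline: Treynor = (16.1% − 1.6%) / 1.21 = 11.983
Northgate: Treynor = (18.8% − 1.6%) / 0.59 = 29.153
Highest: Northgate (29.153).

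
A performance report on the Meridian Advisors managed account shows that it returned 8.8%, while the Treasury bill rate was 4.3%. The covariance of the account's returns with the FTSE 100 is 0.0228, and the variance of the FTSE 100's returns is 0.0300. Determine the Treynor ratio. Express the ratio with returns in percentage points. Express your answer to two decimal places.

5.92

β = Cov / Var = 0.0228 / 0.0300 = 0.7600
Treynor = (Rp − Rf) / β = (8.8% − 4.3%) / 0.7600 = 4.50 / 0.7600 = 5.9211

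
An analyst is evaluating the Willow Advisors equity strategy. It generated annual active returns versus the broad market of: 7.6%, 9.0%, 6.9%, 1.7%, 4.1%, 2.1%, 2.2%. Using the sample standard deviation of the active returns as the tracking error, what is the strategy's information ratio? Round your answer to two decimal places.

1.60

r̄ = (7.6 + 9 + 6.9 + 1.7 + 4.1 + 2.1 + 2.2) / 7 = 33.60 / 7 = 4.8000%
Sample σ = √[Σ(r − r̄)² / 6] = √[54.0400 / 6] = √9.0067 = 3.0011%
IR = r̄ / tracking error = 4.8000 / 3.0011 = 1.5994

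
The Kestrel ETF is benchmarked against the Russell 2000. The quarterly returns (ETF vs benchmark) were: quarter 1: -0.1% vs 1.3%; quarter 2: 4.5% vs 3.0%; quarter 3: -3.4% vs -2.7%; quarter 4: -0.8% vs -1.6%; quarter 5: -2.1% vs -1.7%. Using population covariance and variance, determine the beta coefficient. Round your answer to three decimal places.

1.171

r̄p = -0.3800%,  r̄m = -0.3400%
Cov = Σ(rp − r̄p)(rm − r̄m) / 5 = 5.3508
Var(rm) = Σ(rm − r̄m)² / 5 = 4.5704
β = Cov / Var = 5.3508 / 4.5704 = 1.1708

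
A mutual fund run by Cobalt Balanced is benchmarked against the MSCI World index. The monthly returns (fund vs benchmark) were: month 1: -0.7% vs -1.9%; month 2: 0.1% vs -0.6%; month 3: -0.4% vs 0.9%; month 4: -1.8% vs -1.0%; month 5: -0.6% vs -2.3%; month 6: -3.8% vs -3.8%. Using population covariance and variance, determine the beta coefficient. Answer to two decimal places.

r̄p = -1.2000%,  r̄m = -1.4500%
Cov = Σ(rp − r̄p)(rm − r̄m) / 6 = 1.3483
Var(rm) = Σ(rm − r̄m)² / 6 = 2.1492
β = Cov / Var = 1.3483 / 2.1492 = 0.6273

0.63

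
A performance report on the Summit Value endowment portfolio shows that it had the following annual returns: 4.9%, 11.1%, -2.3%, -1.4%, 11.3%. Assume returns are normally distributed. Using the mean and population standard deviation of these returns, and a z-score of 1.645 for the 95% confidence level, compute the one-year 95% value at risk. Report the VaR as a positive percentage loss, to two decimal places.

4.89

r̄ = (4.9 + 11.1 − 2.3 − 1.4 + 11.3) / 5 = 4.7200%
Σ(r − r̄)² = (4.9 − 4.7200)² + (11.1 − 4.7200)² + (-2.3 − 4.7200)² + … = 170.7680
σ = √[170.7680 / 5] = 5.8441%
VaR = −(r̄ − z·σ) = −(4.7200 − 1.645 × 5.8441) = −(-4.8935) = 4.8935%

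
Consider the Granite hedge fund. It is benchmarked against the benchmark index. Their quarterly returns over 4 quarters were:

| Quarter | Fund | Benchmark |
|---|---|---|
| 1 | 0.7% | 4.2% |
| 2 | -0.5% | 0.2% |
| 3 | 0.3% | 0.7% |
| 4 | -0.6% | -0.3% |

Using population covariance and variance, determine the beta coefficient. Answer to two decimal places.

r̄p = -0.0250%,  r̄m = 1.2000%
Cov = Σ(rp − r̄p)(rm − r̄m) / 4 = 0.8375
Var(rm) = Σ(rm − r̄m)² / 4 = 3.1250
β = Cov / Var = 0.8375 / 3.1250 = 0.2680

0.27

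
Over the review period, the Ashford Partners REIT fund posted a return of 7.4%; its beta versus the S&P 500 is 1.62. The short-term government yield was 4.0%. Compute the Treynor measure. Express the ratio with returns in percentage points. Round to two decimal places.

Treynor = (Rp − Rf) / β = (7.4% − 4.0%) / 1.62 = 3.40 / 1.62 = 2.0988

2.10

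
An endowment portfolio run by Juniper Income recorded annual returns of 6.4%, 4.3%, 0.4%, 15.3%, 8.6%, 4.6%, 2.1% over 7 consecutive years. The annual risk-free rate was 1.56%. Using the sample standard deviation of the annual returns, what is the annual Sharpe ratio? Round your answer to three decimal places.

r̄ = (6.4 + 4.3 + 0.4 + 15.3 + 8.6 + 4.6 + 2.1) / 7 = 5.9571%
Σ(r − r̄)² = 144.8171; sample σ = √(144.8171/6) = 4.9129%
Sharpe = (r̄ − rf) / σ = (5.9571 − 1.56) / 4.9129 = 4.3971 / 4.9129 = 0.8950

0.895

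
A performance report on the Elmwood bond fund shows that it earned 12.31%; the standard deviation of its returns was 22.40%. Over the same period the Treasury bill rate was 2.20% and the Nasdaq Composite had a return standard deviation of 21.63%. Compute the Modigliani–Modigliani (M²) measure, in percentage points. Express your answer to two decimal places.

11.96

Sharpe = (Rp − Rf) / σp = (12.31% − 2.20%) / 22.40% = 0.4513
M² = Rf + Sharpe × σm = 2.20% + 0.4513 × 21.63% = 11.9616%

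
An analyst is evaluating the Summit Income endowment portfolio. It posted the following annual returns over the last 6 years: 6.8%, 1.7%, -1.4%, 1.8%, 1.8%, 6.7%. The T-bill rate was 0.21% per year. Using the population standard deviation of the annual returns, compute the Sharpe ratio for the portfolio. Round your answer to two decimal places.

0.91

Mean return r̄ = 17.40 / 6 = 2.9000%
Σ(r − r̄)² = (6.8 − 2.9000)² + (1.7 − 2.9000)² + (-1.4 − 2.9000)² + … = 52.0000
population σ = √(52.0000 / 6) = √8.6667 = 2.9439%
Sharpe = (r̄ − rf) / σ = (2.9000 − 0.21) / 2.9439 = 2.6900 / 2.9439 = 0.9138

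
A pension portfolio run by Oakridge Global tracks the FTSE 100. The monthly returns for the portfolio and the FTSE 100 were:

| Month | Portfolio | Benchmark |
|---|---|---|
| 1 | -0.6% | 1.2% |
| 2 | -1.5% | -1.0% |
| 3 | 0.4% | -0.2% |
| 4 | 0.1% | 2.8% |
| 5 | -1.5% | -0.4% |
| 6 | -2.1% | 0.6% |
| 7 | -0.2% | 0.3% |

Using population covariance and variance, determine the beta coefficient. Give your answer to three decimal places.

0.299

r̄p = -0.7714%,  r̄m = 0.4714%
Cov = Σ(rp − r̄p)(rm − r̄m) / 7 = 0.4008
Var(rm) = Σ(rm − r̄m)² / 7 = 1.3392
β = Cov / Var = 0.4008 / 1.3392 = 0.2993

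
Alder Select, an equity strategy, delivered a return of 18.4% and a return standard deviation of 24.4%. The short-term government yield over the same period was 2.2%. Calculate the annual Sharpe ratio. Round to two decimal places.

Sharpe = (Rp − Rf) / σp = (18.4% − 2.2%) / 24.4% = 16.20% / 24.4% = 0.6639

0.66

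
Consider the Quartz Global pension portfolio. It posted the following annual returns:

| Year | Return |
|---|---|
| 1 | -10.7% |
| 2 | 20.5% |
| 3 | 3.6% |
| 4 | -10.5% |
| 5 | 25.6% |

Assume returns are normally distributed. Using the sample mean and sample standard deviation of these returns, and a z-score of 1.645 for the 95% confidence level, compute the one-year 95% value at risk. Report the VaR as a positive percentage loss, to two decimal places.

22.20

r̄ = (-10.7 + 20.5 + 3.6 − 10.5 + 25.6) / 5 = 5.7000%
Sample std dev = √[1150.8600 / 4] = 16.9622%
VaR = −(r̄ − z·σ) = −(5.7000 − 1.645 × 16.9622) = −(-22.2028) = 22.2028%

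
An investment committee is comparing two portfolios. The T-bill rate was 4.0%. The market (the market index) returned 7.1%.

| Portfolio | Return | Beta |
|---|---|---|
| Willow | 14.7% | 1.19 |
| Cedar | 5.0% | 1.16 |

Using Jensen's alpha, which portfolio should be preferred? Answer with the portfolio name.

Willow

Willow: α = 14.7% − [4.0% + 1.19 × (7.1% − 4.0%)] = 7.011
Cedar: α = 5.0% − [4.0% + 1.16 × (7.1% − 4.0%)] = -2.596
Highest: Willow (7.011).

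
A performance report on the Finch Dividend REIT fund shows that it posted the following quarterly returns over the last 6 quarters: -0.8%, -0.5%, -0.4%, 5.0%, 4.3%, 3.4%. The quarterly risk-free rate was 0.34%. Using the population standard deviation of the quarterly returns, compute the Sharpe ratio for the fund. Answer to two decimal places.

0.61

r̄ = (-0.8 − 0.5 − 0.4 + 5 + 4.3 + 3.4) / 6 = 1.8333%
Σ(r − r̄)² = (-0.8 − 1.8333)² + (-0.5 − 1.8333)² + … = 35.9333
population σ = √(35.9333 / 6) = √5.9889 = 2.4472%
Sharpe = (r̄ − rf) / σ = (1.8333 − 0.34) / 2.4472 = 1.4933 / 2.4472 = 0.6102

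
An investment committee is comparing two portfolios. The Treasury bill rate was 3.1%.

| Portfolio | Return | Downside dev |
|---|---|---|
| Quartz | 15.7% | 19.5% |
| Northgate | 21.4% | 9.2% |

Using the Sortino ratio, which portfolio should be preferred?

Quartz: Sortino ratio = (15.7% − 3.1%) / 19.5% = 0.646
Northgate: Sortino ratio = (21.4% − 3.1%) / 9.2% = 1.989
Highest: Northgate (1.989).

Northgate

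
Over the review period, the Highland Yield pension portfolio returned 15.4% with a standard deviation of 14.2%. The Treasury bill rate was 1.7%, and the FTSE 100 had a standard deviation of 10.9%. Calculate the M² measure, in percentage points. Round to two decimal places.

12.22

Sharpe = (Rp − Rf) / σp = (15.4% − 1.7%) / 14.2% = 0.9648
M² = Rf + Sharpe × σm = 1.7% + 0.9648 × 10.9% = 12.2163%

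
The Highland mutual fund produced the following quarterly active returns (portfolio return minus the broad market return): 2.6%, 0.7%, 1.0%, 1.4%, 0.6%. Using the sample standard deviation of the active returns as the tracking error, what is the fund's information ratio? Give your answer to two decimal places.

1.55

r̄ = (2.6 + 0.7 + 1 + 1.4 + 0.6) / 5 = 6.30 / 5 = 1.2600%
Σ(r − r̄)² = 2.6320; sample σ = √(2.6320/4) = 0.8112%
IR = r̄ / tracking error = 1.2600 / 0.8112 = 1.5533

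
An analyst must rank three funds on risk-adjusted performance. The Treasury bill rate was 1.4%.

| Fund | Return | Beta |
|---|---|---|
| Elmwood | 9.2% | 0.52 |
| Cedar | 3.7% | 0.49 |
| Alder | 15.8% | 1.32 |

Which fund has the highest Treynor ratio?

Elmwood

Elmwood: Treynor = (9.2% − 1.4%) / 0.52 = 15.000
Cedar: Treynor = (3.7% − 1.4%) / 0.49 = 4.694
Alder: Treynor = (15.8% − 1.4%) / 1.32 = 10.909
Highest: Elmwood (15.000).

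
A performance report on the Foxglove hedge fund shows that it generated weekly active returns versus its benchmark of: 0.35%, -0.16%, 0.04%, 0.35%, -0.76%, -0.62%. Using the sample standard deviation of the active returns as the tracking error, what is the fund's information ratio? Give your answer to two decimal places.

-0.28

Mean return μ = -0.800 / 6 = -0.1333%
Σ(r − μ)² = (0.35 − (-0.1333))² + (-0.16 − (-0.1333))² + … = 1.1275
σ = √[1.1275 / 5] = 0.4749%
IR = μ / tracking error = -0.1333 / 0.4749 = -0.2807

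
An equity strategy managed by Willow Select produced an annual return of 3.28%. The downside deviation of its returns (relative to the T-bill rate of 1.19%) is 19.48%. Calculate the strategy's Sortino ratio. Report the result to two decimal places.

0.11

Sortino = (Rp − Rf) / σd = (3.28% − 1.19%) / 19.48% = 2.09% / 19.48% = 0.1073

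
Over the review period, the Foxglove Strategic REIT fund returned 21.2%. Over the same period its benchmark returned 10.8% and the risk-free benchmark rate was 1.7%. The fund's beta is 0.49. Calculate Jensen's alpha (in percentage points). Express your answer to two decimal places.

15.04

CAPM expected return = Rf + β(Rm − Rf) = 1.7% + 0.49 × (10.8% − 1.7%) = 1.7 + 0.49 × 9.10 = 6.1590%
Jensen's α = Rp − E[R] = 21.2% − 6.1590% = 15.0410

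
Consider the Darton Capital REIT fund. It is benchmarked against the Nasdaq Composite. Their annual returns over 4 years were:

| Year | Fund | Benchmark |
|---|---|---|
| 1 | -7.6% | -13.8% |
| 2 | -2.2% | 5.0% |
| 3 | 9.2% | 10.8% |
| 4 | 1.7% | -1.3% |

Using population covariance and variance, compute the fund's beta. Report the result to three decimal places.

r̄p = 0.2750%,  r̄m = 0.1750%
Cov = Σ(rp − r̄p)(rm − r̄m) / 4 = 47.7094
Var(rm) = Σ(rm − r̄m)² / 4 = 83.4119
β = Cov / Var = 47.7094 / 83.4119 = 0.5720

0.572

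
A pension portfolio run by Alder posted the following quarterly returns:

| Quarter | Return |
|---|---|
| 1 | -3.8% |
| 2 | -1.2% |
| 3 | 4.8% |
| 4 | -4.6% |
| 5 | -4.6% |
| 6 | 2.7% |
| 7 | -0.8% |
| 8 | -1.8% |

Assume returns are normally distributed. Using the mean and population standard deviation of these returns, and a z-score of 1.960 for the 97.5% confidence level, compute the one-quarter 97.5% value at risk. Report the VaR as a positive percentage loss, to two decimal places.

7.42

Mean return μ = -9.30 / 8 = -1.1625%
Σ(r − μ)² = (-3.8 − (-1.1625))² + (-1.2 − (-1.1625))² + … = 81.5988
population σ = √(81.5988 / 8) = √10.1999 = 3.1937%
VaR = −(μ − z·σ) = −(-1.1625 − 1.960 × 3.1937) = −(-7.4222) = 7.4222%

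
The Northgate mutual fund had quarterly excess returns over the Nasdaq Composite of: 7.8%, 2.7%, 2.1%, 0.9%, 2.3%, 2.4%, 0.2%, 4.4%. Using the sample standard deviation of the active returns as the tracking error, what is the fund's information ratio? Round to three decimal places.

r̄ = (7.8 + 2.7 + 2.1 + 0.9 + 2.3 + 2.4 + 0.2 + 4.4) / 8 = 2.8500%
Sample std dev = √[38.8200 / 7] = 2.3549%
IR = r̄ / tracking error = 2.8500 / 2.3549 = 1.2102

1.210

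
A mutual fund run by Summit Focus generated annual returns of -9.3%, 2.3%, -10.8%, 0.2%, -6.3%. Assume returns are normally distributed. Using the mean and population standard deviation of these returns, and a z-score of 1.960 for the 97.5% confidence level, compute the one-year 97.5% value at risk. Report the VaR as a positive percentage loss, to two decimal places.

14.92

Mean return μ = -23.90 / 5 = -4.7800%
Population σ = √[Σ(r − μ)² / 5] = √[133.9080 / 5] = √26.7816 = 5.1751%
VaR = −(μ − z·σ) = −(-4.7800 − 1.960 × 5.1751) = −(-14.9232) = 14.9232%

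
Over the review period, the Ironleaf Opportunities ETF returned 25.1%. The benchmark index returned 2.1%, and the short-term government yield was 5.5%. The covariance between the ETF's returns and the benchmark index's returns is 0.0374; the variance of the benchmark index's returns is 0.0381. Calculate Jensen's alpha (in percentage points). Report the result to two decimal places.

22.94

β = Cov / Var = 0.0374 / 0.0381 = 0.9816
E[R] = Rf + β(Rm − Rf) = 5.5% + 0.9816 × (2.1% − 5.5%) = 2.1626%
α = Rp − E[R] = 25.1% − 2.1626% = 22.9374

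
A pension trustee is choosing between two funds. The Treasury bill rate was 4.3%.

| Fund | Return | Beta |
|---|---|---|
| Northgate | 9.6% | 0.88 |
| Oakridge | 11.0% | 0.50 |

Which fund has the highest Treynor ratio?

Northgate: Treynor = (9.6% − 4.3%) / 0.88 = 6.023
Oakridge: Treynor = (11.0% − 4.3%) / 0.50 = 13.400
Highest: Oakridge (13.400).

Oakridge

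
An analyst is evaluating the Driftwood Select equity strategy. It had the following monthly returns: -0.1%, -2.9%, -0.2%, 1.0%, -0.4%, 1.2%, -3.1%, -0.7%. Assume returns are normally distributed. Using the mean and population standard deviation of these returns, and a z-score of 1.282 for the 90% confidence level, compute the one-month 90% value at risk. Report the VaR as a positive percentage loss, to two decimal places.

2.56

r̄ = (-0.1 − 2.9 − 0.2 + 1 − 0.4 + 1.2 − 3.1 − 0.7) / 8 = -0.6500%
Σ(r − r̄)² = 17.7800; population σ = √(17.7800/8) = 1.4908%
VaR = −(r̄ − z·σ) = −(-0.6500 − 1.282 × 1.4908) = −(-2.5612) = 2.5612%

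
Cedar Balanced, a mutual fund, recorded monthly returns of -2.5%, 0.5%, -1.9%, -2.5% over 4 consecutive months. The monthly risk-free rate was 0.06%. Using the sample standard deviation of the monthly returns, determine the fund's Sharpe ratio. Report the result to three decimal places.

-1.162

r̄ = (-2.5 + 0.5 − 1.9 − 2.5) / 4 = -6.40 / 4 = -1.6000%
Σ(r − r̄)² = 6.1200; sample σ = √(6.1200/3) = 1.4283%
Sharpe = (r̄ − rf) / σ = (-1.6000 − 0.06) / 1.4283 = -1.6600 / 1.4283 = -1.1622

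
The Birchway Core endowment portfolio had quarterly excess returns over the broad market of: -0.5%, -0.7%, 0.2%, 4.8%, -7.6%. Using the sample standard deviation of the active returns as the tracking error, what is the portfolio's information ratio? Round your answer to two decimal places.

-0.17

r̄ = (-0.5 − 0.7 + 0.2 + 4.8 − 7.6) / 5 = -0.7600%
Sample σ = √[Σ(r − r̄)² / 4] = √[78.6920 / 4] = √19.6730 = 4.4354%
IR = r̄ / tracking error = -0.7600 / 4.4354 = -0.1713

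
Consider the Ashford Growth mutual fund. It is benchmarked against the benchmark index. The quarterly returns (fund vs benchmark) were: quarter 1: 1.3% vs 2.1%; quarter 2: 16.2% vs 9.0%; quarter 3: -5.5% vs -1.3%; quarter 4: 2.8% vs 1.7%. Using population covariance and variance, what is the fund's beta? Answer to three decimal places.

r̄p = 3.7000%,  r̄m = 2.8750%
Cov = Σ(rp − r̄p)(rm − r̄m) / 4 = 29.4725
Var(rm) = Σ(rm − r̄m)² / 4 = 14.2319
β = Cov / Var = 29.4725 / 14.2319 = 2.0709

2.071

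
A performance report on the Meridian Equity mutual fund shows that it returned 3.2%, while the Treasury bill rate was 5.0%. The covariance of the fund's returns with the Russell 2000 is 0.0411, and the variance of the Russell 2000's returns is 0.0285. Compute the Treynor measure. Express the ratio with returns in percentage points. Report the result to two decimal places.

β = Cov / Var = 0.0411 / 0.0285 = 1.4421
Treynor = (Rp − Rf) / β = (3.2% − 5.0%) / 1.4421 = -1.80 / 1.4421 = -1.2482

-1.25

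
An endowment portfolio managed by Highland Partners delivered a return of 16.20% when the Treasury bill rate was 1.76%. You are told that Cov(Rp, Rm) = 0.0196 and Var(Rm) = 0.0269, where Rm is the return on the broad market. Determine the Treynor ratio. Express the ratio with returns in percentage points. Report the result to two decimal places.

β = Cov / Var = 0.0196 / 0.0269 = 0.7286
Treynor = (Rp − Rf) / β = (16.20% − 1.76%) / 0.7286 = 14.44 / 0.7286 = 19.8188

19.82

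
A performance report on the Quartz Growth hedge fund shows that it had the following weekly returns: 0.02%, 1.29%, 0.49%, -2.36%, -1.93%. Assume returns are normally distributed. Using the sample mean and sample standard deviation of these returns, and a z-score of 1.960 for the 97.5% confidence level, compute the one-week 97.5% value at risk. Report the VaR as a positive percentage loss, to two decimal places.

r̄ = (0.02 + 1.29 + 0.49 − 2.36 − 1.93) / 5 = -0.4980%
Σ(r − r̄)² = 9.9591; sample σ = √(9.9591/4) = 1.5779%
VaR = −(r̄ − z·σ) = −(-0.4980 − 1.960 × 1.5779) = −(-3.5907) = 3.5907%

3.59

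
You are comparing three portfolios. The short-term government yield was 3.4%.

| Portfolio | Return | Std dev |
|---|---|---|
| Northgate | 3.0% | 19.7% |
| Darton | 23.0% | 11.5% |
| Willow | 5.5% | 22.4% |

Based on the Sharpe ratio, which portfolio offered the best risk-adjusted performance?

Darton

Northgate: Sharpe ratio = (3.0% − 3.4%) / 19.7% = -0.020
Darton: Sharpe ratio = (23.0% − 3.4%) / 11.5% = 1.704
Willow: Sharpe ratio = (5.5% − 3.4%) / 22.4% = 0.094
Highest: Darton (1.704).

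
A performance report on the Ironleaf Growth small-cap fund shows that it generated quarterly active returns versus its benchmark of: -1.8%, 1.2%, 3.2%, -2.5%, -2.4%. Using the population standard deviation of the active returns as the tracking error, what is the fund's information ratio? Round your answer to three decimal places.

μ = (-1.8 + 1.2 + 3.2 − 2.5 − 2.4) / 5 = -2.30 / 5 = -0.4600%
Population σ = √[Σ(r − μ)² / 5] = √[25.8720 / 5] = √5.1744 = 2.2747%
IR = μ / tracking error = -0.4600 / 2.2747 = -0.2022

-0.202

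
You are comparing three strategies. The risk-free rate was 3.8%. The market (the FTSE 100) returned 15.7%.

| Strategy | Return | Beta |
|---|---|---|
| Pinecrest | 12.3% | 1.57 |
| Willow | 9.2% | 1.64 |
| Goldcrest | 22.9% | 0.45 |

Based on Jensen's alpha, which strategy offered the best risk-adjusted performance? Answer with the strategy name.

Goldcrest

Pinecrest: α = 12.3% − [3.8% + 1.57 × (15.7% − 3.8%)] = -10.183
Willow: α = 9.2% − [3.8% + 1.64 × (15.7% − 3.8%)] = -14.116
Goldcrest: α = 22.9% − [3.8% + 0.45 × (15.7% − 3.8%)] = 13.745
Highest: Goldcrest (13.745).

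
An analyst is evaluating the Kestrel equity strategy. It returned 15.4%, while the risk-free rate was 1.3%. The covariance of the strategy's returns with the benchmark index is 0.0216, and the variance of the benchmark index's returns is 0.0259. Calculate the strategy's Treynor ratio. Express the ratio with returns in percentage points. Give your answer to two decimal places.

β = Cov / Var = 0.0216 / 0.0259 = 0.8340
Treynor = (Rp − Rf) / β = (15.4% − 1.3%) / 0.8340 = 14.10 / 0.8340 = 16.9065

16.91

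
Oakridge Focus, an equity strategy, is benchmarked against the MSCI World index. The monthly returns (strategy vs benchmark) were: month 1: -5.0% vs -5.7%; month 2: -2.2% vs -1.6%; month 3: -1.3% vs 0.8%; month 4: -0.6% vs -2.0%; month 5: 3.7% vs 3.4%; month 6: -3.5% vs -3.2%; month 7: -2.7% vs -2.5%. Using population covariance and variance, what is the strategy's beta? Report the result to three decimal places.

r̄p = -1.6571%,  r̄m = -1.5429%
Cov = Σ(rp − r̄p)(rm − r̄m) / 7 = 6.4018
Var(rm) = Σ(rm − r̄m)² / 7 = 7.2967
β = Cov / Var = 6.4018 / 7.2967 = 0.8774

0.877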